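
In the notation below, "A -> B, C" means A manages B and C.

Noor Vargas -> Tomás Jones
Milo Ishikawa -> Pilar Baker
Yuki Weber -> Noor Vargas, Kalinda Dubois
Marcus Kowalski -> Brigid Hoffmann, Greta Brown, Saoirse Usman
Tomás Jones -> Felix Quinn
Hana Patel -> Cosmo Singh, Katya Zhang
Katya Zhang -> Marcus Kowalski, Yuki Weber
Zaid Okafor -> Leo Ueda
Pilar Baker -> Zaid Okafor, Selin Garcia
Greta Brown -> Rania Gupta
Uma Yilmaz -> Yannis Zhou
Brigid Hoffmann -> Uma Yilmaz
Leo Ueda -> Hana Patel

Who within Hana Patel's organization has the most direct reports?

Marcus Kowalski

Direct-report counts within Hana Patel's organization: Hana Patel has 2; Katya Zhang has 2; Yuki Weber has 2; Noor Vargas has 1; Tomás Jones has 1; Marcus Kowalski has 3; Greta Brown has 1; Brigid Hoffmann has 1; Uma Yilmaz has 1. The largest is 3, held by Marcus Kowalski.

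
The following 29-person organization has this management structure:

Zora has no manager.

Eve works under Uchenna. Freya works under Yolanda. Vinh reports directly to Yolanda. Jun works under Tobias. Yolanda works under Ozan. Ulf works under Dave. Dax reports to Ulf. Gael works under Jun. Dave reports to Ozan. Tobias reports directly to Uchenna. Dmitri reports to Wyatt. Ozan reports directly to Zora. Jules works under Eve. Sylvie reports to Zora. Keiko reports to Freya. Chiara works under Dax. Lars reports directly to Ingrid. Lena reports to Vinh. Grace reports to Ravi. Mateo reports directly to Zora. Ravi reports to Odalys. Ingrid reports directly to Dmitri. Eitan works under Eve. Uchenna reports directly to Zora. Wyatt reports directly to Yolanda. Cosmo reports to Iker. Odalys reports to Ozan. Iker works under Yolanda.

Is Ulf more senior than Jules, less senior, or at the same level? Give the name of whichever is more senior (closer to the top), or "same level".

same level

Both Ulf and Jules are 3 levels below Zora.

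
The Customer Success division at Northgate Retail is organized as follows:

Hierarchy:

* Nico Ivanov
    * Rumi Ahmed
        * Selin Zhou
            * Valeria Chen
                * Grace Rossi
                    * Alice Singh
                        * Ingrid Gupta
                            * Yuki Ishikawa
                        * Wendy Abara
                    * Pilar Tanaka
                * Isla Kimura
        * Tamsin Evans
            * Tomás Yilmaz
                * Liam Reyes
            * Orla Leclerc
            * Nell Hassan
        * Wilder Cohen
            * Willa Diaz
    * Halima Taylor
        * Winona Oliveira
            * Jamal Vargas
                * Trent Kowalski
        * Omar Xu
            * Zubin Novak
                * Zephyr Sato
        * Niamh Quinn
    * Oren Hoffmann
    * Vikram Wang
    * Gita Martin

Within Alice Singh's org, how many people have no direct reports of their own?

2

The people in Alice Singh's organization with no one reporting to them are Wendy Abara, Yuki Ishikawa. That is 2.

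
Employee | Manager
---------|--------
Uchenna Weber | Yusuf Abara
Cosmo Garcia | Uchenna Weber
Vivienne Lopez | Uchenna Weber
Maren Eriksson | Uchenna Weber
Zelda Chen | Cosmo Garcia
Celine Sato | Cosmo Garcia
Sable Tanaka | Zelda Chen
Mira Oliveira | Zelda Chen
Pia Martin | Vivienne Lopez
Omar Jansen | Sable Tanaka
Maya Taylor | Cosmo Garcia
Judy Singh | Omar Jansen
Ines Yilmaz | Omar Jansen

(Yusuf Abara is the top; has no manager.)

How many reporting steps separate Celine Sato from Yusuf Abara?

3

Chain from Celine Sato up to Yusuf Abara: Celine Sato → Cosmo Garcia → Uchenna Weber → Yusuf Abara. That is 3 steps up, so Celine Sato is 3 levels below Yusuf Abara.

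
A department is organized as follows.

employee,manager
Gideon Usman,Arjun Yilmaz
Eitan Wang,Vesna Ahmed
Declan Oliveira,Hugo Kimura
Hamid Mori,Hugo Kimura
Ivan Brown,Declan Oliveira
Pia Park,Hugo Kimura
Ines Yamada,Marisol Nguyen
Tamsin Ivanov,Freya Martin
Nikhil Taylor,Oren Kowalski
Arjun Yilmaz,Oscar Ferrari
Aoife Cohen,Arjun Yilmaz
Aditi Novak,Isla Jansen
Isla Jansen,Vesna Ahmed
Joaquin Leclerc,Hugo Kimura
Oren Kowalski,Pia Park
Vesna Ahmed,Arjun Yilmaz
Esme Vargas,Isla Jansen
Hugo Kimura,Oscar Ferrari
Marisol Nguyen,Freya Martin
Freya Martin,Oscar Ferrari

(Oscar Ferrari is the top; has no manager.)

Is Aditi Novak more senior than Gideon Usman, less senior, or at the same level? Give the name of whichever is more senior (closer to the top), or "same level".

Aditi Novak is 4 levels below Oscar Ferrari; Gideon Usman is 2. Gideon Usman is higher.

Gideon Usman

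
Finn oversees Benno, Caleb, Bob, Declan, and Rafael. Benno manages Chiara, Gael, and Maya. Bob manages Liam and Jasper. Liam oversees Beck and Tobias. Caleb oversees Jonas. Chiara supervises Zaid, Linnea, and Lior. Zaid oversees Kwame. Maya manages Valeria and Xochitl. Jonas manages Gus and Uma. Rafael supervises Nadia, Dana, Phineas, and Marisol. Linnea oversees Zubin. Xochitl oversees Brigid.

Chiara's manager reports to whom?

Finn

Chiara reports to Benno, and Benno reports to Finn. So Chiara's skip-level manager is Finn.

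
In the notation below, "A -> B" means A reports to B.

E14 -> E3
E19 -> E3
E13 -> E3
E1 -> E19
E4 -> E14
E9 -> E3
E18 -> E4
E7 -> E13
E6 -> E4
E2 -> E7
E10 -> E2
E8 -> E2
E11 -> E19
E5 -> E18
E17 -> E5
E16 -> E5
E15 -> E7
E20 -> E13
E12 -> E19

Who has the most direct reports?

E3

Direct-report counts: E3 has 4; E13 has 2; E7 has 2; E2 has 2; E19 has 3; E14 has 1; E4 has 2; E18 has 1; E5 has 2. The largest is 4, held by E3.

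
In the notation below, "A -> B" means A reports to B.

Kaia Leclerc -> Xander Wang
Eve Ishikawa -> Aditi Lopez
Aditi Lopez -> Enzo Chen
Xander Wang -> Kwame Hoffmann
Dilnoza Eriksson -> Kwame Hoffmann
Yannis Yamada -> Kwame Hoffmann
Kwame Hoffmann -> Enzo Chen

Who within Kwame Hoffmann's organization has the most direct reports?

Kwame Hoffmann

Direct-report counts within Kwame Hoffmann's organization: Kwame Hoffmann has 3; Xander Wang has 1. The largest is 3, held by Kwame Hoffmann.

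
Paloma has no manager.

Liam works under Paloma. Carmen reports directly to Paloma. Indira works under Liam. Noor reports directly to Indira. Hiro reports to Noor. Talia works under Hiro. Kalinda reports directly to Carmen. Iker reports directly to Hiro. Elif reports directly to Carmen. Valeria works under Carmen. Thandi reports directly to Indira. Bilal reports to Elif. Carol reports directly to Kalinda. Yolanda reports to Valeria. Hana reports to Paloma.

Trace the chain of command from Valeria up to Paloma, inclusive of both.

Valeria -> Carmen -> Paloma

Valeria reports to Carmen. Carmen reports to Paloma. Paloma is at the top.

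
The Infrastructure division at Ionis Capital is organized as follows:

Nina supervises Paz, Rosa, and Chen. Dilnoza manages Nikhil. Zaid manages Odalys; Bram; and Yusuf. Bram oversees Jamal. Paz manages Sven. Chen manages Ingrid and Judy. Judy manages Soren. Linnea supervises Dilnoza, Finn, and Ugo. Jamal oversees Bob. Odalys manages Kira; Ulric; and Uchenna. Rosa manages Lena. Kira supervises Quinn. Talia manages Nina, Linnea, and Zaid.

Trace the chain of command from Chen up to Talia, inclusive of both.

Chen reports to Nina. Nina reports to Talia. Talia is at the top.

Chen -> Nina -> Talia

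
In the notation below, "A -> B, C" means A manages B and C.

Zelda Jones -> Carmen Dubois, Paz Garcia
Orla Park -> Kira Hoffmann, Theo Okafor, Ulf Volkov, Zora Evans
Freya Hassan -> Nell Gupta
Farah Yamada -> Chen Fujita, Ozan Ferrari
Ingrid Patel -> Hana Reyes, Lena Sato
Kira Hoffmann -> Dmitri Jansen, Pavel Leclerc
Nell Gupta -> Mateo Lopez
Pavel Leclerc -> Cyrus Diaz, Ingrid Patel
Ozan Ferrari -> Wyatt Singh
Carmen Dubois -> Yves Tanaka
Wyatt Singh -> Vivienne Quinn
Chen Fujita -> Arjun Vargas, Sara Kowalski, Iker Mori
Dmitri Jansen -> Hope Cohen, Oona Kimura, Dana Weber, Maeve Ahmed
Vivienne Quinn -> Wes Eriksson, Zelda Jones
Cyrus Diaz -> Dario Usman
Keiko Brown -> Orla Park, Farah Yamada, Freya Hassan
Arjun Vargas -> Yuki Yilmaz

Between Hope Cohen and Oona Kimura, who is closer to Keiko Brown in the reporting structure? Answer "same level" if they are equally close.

Both Hope Cohen and Oona Kimura are 4 levels below Keiko Brown.

same level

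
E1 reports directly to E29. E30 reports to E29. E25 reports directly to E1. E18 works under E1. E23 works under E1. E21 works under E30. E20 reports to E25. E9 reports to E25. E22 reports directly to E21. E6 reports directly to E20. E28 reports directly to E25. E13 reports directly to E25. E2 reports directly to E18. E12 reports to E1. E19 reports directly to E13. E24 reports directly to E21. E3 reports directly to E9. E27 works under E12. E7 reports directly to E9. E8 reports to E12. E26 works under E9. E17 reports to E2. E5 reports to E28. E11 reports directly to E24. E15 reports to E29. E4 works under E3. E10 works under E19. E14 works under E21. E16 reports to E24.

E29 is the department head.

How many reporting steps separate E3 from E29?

Chain from E3 up to E29: E3 → E9 → E25 → E1 → E29. That is 4 steps up, so E3 is 4 levels below E29.

4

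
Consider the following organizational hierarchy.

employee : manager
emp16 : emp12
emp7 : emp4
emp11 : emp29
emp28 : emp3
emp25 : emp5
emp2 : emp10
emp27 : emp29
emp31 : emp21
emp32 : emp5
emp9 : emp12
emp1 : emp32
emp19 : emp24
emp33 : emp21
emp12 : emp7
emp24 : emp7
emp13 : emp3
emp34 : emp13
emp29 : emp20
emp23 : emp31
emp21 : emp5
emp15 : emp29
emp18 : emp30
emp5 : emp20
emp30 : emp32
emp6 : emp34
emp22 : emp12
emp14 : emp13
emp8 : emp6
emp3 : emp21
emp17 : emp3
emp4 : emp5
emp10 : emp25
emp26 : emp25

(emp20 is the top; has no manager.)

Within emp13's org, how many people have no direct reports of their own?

The people in emp13's organization with no one reporting to them are emp8, emp14. That is 2.

2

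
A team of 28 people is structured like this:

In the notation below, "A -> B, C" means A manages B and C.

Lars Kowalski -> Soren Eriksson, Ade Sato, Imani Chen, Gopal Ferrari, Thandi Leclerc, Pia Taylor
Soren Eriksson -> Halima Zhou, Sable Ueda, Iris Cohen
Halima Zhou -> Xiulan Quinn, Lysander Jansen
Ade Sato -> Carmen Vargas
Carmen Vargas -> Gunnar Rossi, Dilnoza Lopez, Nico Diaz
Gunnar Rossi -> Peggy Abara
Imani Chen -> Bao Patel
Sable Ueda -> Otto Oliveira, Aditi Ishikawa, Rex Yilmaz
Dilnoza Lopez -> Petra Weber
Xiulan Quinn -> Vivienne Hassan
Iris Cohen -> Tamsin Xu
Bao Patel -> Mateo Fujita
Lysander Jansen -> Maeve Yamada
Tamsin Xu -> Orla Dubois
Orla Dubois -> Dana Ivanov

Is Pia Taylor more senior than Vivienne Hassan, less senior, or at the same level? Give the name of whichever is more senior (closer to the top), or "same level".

Pia Taylor

Pia Taylor is 1 level below Lars Kowalski; Vivienne Hassan is 4. Pia Taylor is higher.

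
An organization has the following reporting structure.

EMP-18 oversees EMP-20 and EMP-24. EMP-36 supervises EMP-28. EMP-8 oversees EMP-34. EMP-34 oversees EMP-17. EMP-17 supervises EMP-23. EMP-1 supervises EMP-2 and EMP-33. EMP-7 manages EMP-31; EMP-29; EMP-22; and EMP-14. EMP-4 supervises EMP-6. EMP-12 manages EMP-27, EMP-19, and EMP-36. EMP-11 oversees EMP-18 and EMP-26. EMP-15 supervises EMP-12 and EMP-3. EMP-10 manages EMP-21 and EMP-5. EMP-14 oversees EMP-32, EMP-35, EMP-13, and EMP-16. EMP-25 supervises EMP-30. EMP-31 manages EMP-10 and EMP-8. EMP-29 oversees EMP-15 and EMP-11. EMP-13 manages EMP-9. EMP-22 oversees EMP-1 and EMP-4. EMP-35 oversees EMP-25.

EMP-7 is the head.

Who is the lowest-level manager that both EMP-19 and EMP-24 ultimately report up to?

EMP-29

EMP-19's chain of managers is EMP-12, EMP-15, EMP-29, EMP-7. EMP-24's chain of managers is EMP-18, EMP-11, EMP-29, EMP-7. The first manager that appears in both chains is EMP-29.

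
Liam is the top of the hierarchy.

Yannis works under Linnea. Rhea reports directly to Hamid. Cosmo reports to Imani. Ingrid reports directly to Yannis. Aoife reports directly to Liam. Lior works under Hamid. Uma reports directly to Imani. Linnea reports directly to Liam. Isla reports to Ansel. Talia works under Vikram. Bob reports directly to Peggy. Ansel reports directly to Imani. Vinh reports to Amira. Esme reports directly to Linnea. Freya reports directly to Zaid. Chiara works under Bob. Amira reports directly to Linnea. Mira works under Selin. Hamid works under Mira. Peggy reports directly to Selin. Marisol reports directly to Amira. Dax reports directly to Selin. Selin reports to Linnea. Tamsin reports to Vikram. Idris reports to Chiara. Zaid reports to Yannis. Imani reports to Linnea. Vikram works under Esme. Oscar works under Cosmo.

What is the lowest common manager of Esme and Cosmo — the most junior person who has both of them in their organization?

Linnea

Esme's chain of managers is Linnea, Liam. Cosmo's chain of managers is Imani, Linnea, Liam. The first manager that appears in both chains is Linnea.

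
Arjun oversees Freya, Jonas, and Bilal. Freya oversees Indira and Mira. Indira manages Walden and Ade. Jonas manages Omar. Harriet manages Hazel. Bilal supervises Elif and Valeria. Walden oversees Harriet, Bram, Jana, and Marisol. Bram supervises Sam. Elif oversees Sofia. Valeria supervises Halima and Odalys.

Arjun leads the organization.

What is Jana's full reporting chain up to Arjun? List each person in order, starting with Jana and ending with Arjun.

Jana -> Walden -> Indira -> Freya -> Arjun

Jana reports to Walden. Walden reports to Indira. Indira reports to Freya. Freya reports to Arjun. Arjun is at the top.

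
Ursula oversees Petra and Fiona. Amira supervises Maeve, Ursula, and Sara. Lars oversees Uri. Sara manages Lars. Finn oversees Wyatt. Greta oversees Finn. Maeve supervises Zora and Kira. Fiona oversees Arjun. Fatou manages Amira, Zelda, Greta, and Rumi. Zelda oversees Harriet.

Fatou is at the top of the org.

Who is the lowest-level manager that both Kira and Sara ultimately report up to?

Amira

Kira's chain of managers is Maeve, Amira, Fatou. Sara's chain of managers is Amira, Fatou. The first manager that appears in both chains is Amira.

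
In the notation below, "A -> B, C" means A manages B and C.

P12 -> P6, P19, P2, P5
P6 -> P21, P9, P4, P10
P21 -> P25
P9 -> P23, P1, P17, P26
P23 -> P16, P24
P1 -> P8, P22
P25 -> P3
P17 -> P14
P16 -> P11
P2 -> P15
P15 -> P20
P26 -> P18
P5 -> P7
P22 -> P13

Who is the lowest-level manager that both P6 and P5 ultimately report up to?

P12

P6's chain of managers is P12. P5's chain of managers is P12. The first manager that appears in both chains is P12.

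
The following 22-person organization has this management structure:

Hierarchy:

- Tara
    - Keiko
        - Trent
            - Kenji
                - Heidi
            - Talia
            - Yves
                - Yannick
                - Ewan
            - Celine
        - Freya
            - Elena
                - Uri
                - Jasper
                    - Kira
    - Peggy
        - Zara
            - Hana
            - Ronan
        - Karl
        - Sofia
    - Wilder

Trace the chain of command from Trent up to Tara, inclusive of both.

Trent -> Keiko -> Tara

Trent reports to Keiko. Keiko reports to Tara. Tara is at the top.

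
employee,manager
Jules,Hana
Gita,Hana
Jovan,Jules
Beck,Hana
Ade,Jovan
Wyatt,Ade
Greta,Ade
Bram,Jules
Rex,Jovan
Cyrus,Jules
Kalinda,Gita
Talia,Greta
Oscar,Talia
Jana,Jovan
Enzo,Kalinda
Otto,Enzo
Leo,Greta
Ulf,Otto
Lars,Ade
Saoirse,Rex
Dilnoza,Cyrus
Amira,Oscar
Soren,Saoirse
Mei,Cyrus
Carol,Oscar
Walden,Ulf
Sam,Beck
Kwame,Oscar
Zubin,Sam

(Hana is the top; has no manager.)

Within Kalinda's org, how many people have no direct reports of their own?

1

The only person in Kalinda's organization with no one reporting to them is Walden. That is 1.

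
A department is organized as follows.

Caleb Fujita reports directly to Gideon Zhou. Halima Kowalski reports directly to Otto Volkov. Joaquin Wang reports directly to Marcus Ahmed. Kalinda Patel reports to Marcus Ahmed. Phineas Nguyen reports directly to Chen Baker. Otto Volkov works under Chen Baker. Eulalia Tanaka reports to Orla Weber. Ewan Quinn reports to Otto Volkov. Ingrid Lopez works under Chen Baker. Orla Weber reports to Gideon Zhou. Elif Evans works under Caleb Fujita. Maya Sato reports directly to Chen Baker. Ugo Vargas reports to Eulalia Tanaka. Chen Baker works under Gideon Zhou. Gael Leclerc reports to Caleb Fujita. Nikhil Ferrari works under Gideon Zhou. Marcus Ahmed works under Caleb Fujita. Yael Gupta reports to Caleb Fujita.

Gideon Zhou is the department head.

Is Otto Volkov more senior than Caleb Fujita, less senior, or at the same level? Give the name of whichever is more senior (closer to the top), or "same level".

Otto Volkov is 2 levels below Gideon Zhou; Caleb Fujita is 1. Caleb Fujita is higher.

Caleb Fujita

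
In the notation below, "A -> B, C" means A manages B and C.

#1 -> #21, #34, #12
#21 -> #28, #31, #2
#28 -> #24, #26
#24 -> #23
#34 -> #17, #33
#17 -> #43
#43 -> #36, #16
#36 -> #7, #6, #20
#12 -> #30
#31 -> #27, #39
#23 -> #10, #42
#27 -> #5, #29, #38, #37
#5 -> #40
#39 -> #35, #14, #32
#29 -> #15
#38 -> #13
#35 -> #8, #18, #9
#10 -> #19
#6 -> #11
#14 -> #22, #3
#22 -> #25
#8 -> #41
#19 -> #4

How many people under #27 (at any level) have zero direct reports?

4

The people in #27's organization with no one reporting to them are #37, #13, #15, #40. That is 4.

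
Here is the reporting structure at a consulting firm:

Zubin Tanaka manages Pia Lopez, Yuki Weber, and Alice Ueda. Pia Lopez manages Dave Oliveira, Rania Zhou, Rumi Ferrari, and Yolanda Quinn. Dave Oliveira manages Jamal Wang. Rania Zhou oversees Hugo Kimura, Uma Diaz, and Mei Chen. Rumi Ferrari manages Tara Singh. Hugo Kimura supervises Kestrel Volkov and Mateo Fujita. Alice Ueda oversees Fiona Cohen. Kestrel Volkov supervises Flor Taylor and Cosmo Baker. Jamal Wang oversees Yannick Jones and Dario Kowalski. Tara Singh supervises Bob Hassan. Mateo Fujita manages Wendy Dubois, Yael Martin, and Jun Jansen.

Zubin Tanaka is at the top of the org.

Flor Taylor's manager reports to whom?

Hugo Kimura

Flor Taylor reports to Kestrel Volkov, and Kestrel Volkov reports to Hugo Kimura. So Flor Taylor's skip-level manager is Hugo Kimura.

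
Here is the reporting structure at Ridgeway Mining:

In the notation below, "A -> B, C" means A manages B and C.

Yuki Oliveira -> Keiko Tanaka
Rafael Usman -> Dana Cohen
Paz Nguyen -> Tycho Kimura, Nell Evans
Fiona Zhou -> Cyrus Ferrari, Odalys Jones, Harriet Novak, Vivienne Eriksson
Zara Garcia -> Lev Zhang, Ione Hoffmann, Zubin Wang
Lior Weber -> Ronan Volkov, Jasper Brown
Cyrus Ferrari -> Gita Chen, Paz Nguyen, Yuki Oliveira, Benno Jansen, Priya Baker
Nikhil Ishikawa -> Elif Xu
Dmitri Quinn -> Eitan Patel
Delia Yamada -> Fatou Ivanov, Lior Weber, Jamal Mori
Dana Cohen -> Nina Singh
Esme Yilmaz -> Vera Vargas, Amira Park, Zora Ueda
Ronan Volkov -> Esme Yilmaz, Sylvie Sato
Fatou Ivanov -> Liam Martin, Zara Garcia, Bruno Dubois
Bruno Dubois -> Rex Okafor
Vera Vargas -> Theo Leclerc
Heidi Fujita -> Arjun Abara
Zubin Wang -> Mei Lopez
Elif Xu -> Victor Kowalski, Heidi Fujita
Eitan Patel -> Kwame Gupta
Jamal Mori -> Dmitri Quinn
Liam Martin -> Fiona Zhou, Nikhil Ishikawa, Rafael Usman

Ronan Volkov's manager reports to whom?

Ronan Volkov reports to Lior Weber, and Lior Weber reports to Delia Yamada. So Ronan Volkov's skip-level manager is Delia Yamada.

Delia Yamada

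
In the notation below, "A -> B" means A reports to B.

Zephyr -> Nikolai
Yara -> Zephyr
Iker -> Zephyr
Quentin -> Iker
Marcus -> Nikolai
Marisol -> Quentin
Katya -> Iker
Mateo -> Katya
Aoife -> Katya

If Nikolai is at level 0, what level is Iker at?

Chain from Iker up to Nikolai: Iker → Zephyr → Nikolai. That is 2 steps up, so Iker is 2 levels below Nikolai.

2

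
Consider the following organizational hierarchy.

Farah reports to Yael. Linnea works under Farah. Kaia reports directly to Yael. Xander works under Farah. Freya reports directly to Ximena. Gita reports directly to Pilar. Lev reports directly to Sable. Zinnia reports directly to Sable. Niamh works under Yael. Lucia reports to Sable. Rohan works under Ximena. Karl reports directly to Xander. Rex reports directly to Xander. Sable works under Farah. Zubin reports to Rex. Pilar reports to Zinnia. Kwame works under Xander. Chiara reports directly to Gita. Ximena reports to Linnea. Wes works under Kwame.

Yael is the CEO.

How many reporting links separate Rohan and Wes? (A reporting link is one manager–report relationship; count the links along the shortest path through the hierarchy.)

Rohan is 3 levels below Farah, and Wes is 3 levels below Farah (their lowest common manager). The shortest path runs up from Rohan to Farah and back down to Wes: 3 + 3 = 6 links.

6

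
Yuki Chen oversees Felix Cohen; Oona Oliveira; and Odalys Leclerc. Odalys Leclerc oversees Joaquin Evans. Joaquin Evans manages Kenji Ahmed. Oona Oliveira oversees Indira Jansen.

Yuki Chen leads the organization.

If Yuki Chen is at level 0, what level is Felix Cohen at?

1

Chain from Felix Cohen up to Yuki Chen: Felix Cohen → Yuki Chen. That is 1 step up, so Felix Cohen is 1 level below Yuki Chen.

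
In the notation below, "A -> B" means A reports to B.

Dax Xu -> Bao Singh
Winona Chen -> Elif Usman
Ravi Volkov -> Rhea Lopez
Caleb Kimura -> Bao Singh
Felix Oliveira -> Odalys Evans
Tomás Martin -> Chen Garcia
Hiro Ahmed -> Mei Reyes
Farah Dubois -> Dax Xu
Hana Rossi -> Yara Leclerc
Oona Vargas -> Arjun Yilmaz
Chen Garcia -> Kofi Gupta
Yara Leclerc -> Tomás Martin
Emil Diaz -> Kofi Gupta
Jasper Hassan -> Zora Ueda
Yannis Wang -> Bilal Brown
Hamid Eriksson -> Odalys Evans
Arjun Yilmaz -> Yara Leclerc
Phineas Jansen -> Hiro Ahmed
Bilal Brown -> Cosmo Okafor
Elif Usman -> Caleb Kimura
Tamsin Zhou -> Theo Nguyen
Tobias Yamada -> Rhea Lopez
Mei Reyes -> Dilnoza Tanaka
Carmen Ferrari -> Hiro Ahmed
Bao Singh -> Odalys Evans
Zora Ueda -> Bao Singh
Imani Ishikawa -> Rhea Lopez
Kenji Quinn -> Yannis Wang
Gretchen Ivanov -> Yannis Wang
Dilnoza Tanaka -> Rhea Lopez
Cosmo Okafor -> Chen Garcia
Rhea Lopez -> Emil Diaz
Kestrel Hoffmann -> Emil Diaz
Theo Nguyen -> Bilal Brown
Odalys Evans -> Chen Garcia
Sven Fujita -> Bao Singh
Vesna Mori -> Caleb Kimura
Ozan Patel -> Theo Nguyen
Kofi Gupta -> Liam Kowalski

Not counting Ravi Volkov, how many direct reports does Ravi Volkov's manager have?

Ravi Volkov reports to Rhea Lopez. Rhea Lopez's other direct reports are Dilnoza Tanaka, Imani Ishikawa, Tobias Yamada — 3 peers.

3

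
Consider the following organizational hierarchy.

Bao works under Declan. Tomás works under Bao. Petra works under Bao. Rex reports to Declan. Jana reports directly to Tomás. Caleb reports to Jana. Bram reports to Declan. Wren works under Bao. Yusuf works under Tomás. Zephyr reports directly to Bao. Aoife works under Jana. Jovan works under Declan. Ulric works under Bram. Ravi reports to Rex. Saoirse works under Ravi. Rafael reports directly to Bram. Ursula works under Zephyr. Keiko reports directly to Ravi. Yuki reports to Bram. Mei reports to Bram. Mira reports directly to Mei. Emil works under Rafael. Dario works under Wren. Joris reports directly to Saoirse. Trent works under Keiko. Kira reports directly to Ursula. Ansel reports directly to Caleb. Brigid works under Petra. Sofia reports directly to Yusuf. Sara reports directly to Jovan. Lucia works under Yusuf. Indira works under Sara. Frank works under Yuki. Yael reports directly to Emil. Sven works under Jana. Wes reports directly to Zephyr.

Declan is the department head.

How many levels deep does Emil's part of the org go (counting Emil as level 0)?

1

The longest chain under Emil runs Emil → Yael, which is 1 level below Emil.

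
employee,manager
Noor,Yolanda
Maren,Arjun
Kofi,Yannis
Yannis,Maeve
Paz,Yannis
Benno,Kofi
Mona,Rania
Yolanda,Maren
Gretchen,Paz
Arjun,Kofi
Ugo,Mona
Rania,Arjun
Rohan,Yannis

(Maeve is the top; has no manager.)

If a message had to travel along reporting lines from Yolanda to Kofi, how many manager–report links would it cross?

3

Yolanda is in Kofi's organization: the chain from Yolanda up to Kofi is Yolanda → Maren → Arjun → Kofi, which is 3 links.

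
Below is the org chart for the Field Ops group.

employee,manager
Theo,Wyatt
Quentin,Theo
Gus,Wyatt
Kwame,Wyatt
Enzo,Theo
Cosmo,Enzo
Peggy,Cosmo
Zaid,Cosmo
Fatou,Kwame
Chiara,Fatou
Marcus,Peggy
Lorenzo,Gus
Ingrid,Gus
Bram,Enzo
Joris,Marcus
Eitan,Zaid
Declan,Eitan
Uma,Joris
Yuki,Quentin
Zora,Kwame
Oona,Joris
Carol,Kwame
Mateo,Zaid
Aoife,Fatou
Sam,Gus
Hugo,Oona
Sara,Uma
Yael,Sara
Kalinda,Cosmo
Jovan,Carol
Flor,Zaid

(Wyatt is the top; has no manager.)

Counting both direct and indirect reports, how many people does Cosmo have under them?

14

Cosmo directly manages Peggy, Zaid, Kalinda. Under Peggy: Marcus, Joris, Oona, Hugo, Uma, Sara, Yael (7). Under Zaid: Flor, Mateo, Eitan, Declan (4). Kalinda has no reports. So Cosmo's organization is 3 direct reports plus everyone under them: 8 + 5 + 1 = 14.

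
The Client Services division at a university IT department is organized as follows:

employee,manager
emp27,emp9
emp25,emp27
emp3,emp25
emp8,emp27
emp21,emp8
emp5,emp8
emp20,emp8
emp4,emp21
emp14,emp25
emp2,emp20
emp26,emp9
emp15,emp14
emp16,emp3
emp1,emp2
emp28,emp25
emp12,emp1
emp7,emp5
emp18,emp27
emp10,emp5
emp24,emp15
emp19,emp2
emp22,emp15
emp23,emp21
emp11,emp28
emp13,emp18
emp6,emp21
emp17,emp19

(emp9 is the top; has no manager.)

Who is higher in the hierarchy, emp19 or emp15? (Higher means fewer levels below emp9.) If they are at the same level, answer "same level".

emp19 is 5 levels below emp9; emp15 is 4. emp15 is higher.

emp15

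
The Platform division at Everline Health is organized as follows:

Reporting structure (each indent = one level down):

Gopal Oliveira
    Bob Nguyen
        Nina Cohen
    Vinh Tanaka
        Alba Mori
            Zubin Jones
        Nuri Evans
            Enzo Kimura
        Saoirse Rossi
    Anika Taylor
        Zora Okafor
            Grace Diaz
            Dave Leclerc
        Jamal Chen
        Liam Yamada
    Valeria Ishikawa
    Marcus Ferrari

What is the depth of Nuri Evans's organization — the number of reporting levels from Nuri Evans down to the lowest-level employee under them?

1

The longest chain under Nuri Evans runs Nuri Evans → Enzo Kimura, which is 1 level below Nuri Evans.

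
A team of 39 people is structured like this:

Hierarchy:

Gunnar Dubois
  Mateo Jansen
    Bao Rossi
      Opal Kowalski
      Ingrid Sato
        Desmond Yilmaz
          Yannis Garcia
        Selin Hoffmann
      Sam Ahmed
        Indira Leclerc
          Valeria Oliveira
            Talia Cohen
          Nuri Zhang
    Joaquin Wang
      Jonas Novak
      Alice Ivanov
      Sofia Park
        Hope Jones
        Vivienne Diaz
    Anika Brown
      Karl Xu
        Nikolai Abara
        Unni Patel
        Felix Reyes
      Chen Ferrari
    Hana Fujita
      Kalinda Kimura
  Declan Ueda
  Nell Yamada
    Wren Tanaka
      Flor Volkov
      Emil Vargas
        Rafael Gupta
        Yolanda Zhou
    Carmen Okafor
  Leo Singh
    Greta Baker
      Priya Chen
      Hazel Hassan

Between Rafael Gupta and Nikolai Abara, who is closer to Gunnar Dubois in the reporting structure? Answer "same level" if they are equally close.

same level

Both Rafael Gupta and Nikolai Abara are 4 levels below Gunnar Dubois.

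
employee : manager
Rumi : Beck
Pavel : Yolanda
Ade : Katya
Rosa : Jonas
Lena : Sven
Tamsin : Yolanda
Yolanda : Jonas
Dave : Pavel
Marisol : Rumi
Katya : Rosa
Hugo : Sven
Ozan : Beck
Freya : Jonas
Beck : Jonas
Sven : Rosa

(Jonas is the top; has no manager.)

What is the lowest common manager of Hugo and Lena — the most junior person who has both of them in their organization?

Sven

Hugo's chain of managers is Sven, Rosa, Jonas. Lena's chain of managers is Sven, Rosa, Jonas. The first manager that appears in both chains is Sven.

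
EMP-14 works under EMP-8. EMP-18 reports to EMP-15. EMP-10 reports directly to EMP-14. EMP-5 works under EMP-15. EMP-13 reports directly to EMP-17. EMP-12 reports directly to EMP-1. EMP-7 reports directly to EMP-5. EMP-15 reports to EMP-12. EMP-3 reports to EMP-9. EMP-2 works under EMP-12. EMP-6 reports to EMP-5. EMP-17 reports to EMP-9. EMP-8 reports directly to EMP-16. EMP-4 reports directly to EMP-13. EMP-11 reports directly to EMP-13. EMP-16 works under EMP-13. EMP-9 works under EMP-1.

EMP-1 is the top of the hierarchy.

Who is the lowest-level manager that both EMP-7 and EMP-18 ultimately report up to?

EMP-7's chain of managers is EMP-5, EMP-15, EMP-12, EMP-1. EMP-18's chain of managers is EMP-15, EMP-12, EMP-1. The first manager that appears in both chains is EMP-15.

EMP-15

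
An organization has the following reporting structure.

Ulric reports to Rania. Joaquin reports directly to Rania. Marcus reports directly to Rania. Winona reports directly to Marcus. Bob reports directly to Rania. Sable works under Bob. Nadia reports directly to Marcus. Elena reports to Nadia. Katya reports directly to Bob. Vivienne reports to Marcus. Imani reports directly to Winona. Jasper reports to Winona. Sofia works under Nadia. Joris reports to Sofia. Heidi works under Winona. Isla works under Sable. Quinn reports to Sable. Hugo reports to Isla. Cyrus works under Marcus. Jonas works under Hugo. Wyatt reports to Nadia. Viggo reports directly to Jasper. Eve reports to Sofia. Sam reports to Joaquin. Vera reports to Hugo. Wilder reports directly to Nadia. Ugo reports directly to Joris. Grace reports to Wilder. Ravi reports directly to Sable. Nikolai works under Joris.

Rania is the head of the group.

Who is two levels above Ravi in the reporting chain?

Bob

Ravi reports to Sable, and Sable reports to Bob. So Ravi's skip-level manager is Bob.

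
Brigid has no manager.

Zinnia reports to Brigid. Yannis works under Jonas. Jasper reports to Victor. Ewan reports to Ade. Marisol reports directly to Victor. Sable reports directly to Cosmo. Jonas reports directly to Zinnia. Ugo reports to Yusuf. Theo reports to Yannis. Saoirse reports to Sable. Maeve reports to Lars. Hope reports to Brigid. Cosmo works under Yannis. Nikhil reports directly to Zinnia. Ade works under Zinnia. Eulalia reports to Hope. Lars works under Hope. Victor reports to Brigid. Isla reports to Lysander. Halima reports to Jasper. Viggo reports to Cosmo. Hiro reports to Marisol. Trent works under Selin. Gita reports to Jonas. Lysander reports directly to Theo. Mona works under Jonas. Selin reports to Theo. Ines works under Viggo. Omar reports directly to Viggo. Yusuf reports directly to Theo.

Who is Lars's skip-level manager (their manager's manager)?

Brigid

Lars reports to Hope, and Hope reports to Brigid. So Lars's skip-level manager is Brigid.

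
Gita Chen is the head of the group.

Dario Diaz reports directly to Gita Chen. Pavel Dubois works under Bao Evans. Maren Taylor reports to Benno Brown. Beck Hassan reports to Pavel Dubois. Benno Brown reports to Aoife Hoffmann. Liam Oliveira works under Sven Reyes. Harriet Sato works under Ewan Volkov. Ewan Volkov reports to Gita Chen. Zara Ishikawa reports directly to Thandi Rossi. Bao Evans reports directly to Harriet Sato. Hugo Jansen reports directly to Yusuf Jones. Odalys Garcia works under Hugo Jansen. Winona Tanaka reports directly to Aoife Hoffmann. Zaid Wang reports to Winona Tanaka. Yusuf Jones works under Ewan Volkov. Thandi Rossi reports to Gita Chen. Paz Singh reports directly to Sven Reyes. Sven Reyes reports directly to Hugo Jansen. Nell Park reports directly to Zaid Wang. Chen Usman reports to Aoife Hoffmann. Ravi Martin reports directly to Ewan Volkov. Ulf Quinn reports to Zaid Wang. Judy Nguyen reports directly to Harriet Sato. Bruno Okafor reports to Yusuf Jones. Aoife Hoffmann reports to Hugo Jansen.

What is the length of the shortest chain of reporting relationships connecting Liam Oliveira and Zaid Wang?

5

Liam Oliveira is 2 levels below Hugo Jansen, and Zaid Wang is 3 levels below Hugo Jansen (their lowest common manager). The shortest path runs up from Liam Oliveira to Hugo Jansen and back down to Zaid Wang: 2 + 3 = 5 links.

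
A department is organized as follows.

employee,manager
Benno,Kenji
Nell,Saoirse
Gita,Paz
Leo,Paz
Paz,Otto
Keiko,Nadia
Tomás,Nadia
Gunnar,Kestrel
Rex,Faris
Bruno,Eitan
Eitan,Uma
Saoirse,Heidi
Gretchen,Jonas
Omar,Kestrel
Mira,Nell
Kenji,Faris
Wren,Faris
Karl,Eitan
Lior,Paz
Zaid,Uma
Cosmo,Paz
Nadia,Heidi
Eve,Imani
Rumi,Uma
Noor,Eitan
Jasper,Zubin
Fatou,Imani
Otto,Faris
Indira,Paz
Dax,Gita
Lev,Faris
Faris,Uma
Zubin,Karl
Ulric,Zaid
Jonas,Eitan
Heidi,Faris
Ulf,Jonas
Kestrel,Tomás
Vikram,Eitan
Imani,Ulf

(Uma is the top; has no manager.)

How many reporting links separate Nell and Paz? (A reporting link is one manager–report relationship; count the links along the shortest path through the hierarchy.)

Nell is 3 levels below Faris, and Paz is 2 levels below Faris (their lowest common manager). The shortest path runs up from Nell to Faris and back down to Paz: 3 + 2 = 5 links.

5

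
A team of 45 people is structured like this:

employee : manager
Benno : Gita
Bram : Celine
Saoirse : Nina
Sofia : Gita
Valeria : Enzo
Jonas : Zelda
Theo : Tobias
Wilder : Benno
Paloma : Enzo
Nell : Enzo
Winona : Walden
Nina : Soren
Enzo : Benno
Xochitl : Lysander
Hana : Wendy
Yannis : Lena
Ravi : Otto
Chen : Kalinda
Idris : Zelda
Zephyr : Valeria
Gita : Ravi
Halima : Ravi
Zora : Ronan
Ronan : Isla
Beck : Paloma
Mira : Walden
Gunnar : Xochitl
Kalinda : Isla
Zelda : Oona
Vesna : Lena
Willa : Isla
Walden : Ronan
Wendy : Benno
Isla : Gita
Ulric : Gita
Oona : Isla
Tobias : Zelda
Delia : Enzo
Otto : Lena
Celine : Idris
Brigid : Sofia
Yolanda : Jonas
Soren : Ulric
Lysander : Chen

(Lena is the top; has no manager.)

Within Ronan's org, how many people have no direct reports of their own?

The people in Ronan's organization with no one reporting to them are Zora, Winona, Mira. That is 3.

3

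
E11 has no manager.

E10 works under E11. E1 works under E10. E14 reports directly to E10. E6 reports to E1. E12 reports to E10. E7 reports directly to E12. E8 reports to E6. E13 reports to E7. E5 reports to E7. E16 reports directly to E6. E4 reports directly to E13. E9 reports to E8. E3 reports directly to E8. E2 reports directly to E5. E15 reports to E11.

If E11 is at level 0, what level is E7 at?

3

Chain from E7 up to E11: E7 → E12 → E10 → E11. That is 3 steps up, so E7 is 3 levels below E11.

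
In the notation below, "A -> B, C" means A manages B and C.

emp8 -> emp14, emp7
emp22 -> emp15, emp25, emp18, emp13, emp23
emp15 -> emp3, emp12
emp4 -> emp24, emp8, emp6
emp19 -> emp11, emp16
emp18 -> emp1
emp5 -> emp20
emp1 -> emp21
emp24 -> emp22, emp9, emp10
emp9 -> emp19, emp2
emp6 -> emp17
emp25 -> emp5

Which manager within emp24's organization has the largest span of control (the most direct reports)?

Direct-report counts within emp24's organization: emp24 has 3; emp9 has 2; emp19 has 2; emp22 has 5; emp18 has 1; emp1 has 1; emp25 has 1; emp5 has 1; emp15 has 2. The largest is 5, held by emp22.

emp22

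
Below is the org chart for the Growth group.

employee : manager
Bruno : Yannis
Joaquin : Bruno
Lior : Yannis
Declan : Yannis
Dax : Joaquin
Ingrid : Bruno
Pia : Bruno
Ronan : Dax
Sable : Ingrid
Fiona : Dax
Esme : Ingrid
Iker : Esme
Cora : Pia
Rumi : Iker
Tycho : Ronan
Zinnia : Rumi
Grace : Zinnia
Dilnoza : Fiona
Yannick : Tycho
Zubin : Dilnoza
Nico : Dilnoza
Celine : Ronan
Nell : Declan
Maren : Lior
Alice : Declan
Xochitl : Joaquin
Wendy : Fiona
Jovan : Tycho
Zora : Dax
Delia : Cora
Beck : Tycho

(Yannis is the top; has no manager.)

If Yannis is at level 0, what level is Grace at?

7

Chain from Grace up to Yannis: Grace → Zinnia → Rumi → Iker → Esme → Ingrid → Bruno → Yannis. That is 7 steps up, so Grace is 7 levels below Yannis.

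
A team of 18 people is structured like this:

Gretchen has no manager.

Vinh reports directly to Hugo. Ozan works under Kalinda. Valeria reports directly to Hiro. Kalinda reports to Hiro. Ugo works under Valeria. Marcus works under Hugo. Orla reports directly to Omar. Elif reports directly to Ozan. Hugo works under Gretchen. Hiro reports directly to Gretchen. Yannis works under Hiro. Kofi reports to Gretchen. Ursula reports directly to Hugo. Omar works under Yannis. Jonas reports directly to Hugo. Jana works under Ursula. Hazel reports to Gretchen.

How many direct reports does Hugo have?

4

Hugo directly manages Ursula, Vinh, Jonas, Marcus. That is 4 direct reports.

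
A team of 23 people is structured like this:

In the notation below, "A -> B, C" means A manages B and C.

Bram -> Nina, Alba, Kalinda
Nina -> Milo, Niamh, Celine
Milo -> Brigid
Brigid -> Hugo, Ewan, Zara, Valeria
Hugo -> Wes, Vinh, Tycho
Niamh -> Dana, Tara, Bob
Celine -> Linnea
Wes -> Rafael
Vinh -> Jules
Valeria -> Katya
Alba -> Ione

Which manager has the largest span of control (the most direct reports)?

Direct-report counts: Bram has 3; Alba has 1; Nina has 3; Celine has 1; Niamh has 3; Milo has 1; Brigid has 4; Valeria has 1; Hugo has 3; Vinh has 1; Wes has 1. The largest is 4, held by Brigid.

Brigid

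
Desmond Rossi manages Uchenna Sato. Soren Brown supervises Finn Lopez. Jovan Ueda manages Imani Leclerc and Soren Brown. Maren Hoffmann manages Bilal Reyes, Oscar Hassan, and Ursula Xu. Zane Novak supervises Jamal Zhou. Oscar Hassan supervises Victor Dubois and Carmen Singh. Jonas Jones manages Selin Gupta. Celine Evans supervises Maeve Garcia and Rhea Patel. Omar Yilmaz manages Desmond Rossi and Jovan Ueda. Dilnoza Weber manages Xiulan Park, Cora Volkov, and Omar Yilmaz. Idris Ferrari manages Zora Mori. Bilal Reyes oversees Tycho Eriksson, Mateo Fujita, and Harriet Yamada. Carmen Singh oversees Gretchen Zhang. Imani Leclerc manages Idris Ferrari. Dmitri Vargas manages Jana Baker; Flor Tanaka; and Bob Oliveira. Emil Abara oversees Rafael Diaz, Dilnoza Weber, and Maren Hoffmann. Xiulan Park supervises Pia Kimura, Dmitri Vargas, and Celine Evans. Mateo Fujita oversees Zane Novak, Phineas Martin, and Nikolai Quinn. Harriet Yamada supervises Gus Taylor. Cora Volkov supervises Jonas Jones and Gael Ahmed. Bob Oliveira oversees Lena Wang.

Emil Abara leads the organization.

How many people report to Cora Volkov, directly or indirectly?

Cora Volkov directly manages Jonas Jones, Gael Ahmed. Under Jonas Jones: Selin Gupta (1). Gael Ahmed has no reports. So Cora Volkov's organization is 2 direct reports plus everyone under them: 2 + 1 = 3.

3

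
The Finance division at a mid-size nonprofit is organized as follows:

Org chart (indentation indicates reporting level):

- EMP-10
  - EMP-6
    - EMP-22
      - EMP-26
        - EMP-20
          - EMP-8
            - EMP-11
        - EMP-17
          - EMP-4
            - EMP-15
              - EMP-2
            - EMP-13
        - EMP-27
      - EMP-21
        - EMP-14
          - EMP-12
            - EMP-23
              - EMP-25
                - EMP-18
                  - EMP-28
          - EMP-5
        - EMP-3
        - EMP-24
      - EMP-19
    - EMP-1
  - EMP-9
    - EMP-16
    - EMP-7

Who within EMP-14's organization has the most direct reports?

Direct-report counts within EMP-14's organization: EMP-14 has 2; EMP-12 has 1; EMP-23 has 1; EMP-25 has 1; EMP-18 has 1. The largest is 2, held by EMP-14.

EMP-14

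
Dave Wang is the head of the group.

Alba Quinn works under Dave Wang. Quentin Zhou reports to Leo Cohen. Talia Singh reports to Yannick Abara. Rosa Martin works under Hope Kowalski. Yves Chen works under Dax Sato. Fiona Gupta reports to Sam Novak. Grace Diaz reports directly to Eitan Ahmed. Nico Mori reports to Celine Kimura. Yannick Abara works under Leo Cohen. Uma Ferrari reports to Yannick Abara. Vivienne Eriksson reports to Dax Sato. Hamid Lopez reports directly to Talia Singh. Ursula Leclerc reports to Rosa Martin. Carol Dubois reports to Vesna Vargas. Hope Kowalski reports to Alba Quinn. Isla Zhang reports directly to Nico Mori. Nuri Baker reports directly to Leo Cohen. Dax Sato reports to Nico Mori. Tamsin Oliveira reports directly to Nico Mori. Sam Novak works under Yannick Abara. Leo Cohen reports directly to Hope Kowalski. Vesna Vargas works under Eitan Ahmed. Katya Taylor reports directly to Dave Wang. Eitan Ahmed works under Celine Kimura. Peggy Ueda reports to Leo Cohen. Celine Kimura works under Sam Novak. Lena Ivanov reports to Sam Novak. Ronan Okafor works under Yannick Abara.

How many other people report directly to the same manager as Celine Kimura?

Celine Kimura reports to Sam Novak. Sam Novak's other direct reports are Fiona Gupta, Lena Ivanov — 2 peers.

2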